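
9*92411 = 831699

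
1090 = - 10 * ( - 109)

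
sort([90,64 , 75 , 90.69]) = [64,75, 90, 90.69 ] 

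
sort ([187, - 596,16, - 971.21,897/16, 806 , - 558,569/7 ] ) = [ - 971.21, - 596, - 558 , 16,897/16,569/7,187,806]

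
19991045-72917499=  - 52926454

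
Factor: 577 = 577^1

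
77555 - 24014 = 53541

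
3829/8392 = 3829/8392 = 0.46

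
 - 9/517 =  - 9/517 = -0.02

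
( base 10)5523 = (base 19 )F5D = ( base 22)b91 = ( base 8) 12623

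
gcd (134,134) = 134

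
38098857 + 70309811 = 108408668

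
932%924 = 8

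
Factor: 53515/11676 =2^( - 2)* 3^( - 1 )* 5^1 * 11^1 =55/12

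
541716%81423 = 53178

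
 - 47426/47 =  - 1010 + 44/47 = - 1009.06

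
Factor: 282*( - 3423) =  - 965286 = - 2^1 * 3^2 * 7^1 * 47^1  *163^1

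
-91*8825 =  - 803075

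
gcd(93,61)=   1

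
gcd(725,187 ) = 1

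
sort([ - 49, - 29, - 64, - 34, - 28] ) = [ - 64, - 49, - 34, - 29,  -  28 ]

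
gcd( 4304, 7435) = 1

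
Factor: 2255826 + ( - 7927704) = - 5671878 =- 2^1*3^1 *29^1*  37^1* 881^1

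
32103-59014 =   -  26911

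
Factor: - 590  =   - 2^1*5^1*59^1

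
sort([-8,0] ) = [ - 8, 0] 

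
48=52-4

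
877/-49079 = -1+ 48202/49079 = - 0.02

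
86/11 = 7 + 9/11 = 7.82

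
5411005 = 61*88705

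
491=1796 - 1305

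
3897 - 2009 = 1888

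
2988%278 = 208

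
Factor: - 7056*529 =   -  3732624  =  - 2^4*3^2*7^2* 23^2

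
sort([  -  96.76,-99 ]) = [  -  99,  -  96.76]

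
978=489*2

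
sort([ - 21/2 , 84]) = [ -21/2, 84]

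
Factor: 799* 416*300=99715200  =  2^7*3^1*5^2*13^1*17^1*47^1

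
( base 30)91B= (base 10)8141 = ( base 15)262B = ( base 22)GI1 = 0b1111111001101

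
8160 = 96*85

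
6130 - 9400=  - 3270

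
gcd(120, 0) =120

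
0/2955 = 0 = 0.00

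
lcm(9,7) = 63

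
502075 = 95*5285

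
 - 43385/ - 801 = 54+131/801 = 54.16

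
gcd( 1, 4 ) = 1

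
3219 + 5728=8947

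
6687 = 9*743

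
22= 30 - 8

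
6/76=3/38 = 0.08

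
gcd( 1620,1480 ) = 20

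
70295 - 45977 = 24318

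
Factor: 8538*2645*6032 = 2^5 *3^1*5^1*13^1*23^2*29^1 * 1423^1 = 136220716320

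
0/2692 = 0 = 0.00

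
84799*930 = 78863070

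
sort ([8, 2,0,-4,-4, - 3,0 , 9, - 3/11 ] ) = [ - 4, - 4,  -  3, - 3/11, 0, 0, 2, 8, 9]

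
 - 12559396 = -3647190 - 8912206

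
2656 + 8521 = 11177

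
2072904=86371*24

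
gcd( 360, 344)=8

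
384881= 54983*7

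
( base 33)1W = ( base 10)65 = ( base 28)29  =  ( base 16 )41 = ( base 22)2L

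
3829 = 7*547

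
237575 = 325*731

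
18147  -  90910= - 72763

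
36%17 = 2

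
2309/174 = 2309/174=13.27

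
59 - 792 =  - 733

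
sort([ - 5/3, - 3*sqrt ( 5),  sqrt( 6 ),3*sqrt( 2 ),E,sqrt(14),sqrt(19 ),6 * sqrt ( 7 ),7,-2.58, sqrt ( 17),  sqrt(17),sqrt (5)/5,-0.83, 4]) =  [ - 3*sqrt( 5),  -  2.58, - 5/3, - 0.83,sqrt( 5 ) /5, sqrt( 6 ), E,sqrt(14),4,sqrt (17),  sqrt( 17), 3*sqrt( 2),sqrt(19)  ,  7,6 * sqrt( 7)]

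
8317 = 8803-486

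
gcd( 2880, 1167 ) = 3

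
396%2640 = 396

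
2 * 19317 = 38634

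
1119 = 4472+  - 3353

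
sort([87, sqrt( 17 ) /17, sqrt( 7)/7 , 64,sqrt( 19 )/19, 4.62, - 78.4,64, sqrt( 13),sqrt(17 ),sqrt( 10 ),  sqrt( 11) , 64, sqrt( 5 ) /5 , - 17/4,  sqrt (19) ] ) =[ - 78.4, - 17/4, sqrt(19)/19 , sqrt (17)/17, sqrt(7) /7,  sqrt( 5 )/5, sqrt( 10) , sqrt(11), sqrt(13) , sqrt( 17),  sqrt (19), 4.62, 64 , 64, 64, 87]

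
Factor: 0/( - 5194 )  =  0= 0^1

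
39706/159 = 39706/159 = 249.72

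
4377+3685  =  8062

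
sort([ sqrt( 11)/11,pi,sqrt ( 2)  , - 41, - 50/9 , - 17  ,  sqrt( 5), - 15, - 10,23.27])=[ - 41, - 17, - 15, - 10 ,  -  50/9, sqrt( 11)/11,sqrt( 2 ), sqrt( 5),  pi, 23.27] 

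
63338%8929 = 835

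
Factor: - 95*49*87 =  -404985 = - 3^1*5^1*7^2*19^1*29^1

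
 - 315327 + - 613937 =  - 929264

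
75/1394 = 75/1394 = 0.05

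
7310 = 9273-1963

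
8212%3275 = 1662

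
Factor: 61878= 2^1*3^1*10313^1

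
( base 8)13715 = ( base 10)6093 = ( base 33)5JL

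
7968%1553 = 203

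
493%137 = 82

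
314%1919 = 314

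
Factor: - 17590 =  - 2^1*5^1*1759^1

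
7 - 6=1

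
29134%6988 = 1182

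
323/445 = 323/445 = 0.73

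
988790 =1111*890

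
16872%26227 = 16872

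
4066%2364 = 1702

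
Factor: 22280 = 2^3* 5^1*557^1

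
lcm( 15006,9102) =555222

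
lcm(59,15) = 885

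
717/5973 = 239/1991 = 0.12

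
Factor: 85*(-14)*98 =  -  116620= - 2^2*5^1*7^3*17^1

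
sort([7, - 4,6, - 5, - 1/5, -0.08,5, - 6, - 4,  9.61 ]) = [ - 6,-5, - 4, - 4, - 1/5, - 0.08,5, 6, 7,  9.61 ]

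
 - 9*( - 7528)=67752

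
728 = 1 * 728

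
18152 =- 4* ( - 4538 )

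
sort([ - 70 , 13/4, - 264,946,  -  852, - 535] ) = [ - 852  , - 535,-264, - 70,13/4,946]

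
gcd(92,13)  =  1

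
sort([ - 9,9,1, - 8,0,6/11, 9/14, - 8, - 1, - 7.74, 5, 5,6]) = [-9, - 8, - 8, - 7.74, - 1,0, 6/11,9/14,1,5 , 5,6, 9]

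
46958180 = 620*75739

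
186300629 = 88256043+98044586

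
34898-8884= 26014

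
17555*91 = 1597505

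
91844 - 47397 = 44447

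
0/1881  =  0 =0.00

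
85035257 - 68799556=16235701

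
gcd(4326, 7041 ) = 3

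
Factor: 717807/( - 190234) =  - 2^(-1)* 3^1 * 11^ ( - 1 ) * 23^1 * 101^1 * 103^1*8647^( - 1) 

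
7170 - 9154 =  - 1984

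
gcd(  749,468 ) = 1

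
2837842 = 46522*61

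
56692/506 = 28346/253 = 112.04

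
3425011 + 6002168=9427179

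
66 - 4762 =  - 4696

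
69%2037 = 69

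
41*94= 3854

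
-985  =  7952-8937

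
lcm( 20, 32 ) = 160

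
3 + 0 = 3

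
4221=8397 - 4176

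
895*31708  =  28378660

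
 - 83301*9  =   - 749709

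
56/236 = 14/59 = 0.24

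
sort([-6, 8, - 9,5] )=[ - 9, - 6,5,8 ] 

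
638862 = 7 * 91266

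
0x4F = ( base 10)79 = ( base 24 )37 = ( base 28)2N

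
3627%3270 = 357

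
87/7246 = 87/7246 = 0.01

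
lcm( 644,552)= 3864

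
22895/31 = 22895/31 = 738.55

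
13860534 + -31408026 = - 17547492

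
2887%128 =71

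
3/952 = 3/952 = 0.00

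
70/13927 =70/13927  =  0.01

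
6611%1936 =803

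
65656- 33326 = 32330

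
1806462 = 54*33453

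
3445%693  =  673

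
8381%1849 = 985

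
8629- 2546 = 6083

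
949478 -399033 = 550445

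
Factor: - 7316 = -2^2*31^1*59^1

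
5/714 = 5/714 =0.01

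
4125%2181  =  1944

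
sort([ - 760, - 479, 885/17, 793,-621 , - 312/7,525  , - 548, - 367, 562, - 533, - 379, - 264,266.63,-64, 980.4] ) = [ - 760,-621 , - 548, - 533,-479,  -  379  ,- 367, - 264,- 64  , - 312/7,  885/17,266.63,525,562,  793, 980.4] 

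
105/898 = 105/898 = 0.12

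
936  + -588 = 348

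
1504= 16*94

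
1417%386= 259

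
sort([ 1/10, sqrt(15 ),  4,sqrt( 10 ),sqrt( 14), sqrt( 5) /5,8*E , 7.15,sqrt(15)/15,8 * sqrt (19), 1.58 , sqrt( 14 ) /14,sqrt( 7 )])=[1/10,sqrt(15)/15,sqrt( 14)/14,sqrt(5 ) /5,  1.58, sqrt( 7), sqrt( 10),  sqrt( 14), sqrt(15), 4, 7.15,  8*E,8*sqrt(19) ]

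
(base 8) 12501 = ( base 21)c72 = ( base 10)5441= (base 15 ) 192b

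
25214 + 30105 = 55319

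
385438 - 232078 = 153360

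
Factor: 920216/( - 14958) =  - 2^2 * 3^(  -  3) * 11^1*277^( - 1)*10457^1 = - 460108/7479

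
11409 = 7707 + 3702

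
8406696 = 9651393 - 1244697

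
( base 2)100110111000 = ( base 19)6GI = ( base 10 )2488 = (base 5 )34423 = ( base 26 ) 3HI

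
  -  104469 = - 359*291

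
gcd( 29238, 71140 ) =2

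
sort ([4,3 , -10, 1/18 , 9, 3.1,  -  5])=[ - 10, -5, 1/18, 3, 3.1,4, 9 ]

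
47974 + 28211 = 76185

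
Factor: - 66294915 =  - 3^1*5^1*4419661^1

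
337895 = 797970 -460075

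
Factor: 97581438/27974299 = 2^1*3^2 * 17^ ( - 1 )*29^( - 1 )*179^( - 1 )*317^( - 1) * 5421191^1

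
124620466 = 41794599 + 82825867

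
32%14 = 4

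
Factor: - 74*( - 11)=814 = 2^1  *  11^1*37^1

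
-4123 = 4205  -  8328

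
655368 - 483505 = 171863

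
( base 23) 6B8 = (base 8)6553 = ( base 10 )3435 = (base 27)4j6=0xD6B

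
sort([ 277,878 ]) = [277,878] 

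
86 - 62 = 24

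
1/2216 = 1/2216 =0.00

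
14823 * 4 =59292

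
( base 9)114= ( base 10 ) 94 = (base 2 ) 1011110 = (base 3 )10111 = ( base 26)3G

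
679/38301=679/38301 = 0.02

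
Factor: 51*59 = 3^1*17^1 * 59^1 = 3009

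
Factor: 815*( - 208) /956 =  - 42380/239 = -2^2*5^1*13^1*163^1*239^ (  -  1)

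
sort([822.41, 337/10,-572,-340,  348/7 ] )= [-572,-340, 337/10,348/7, 822.41 ]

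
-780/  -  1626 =130/271 = 0.48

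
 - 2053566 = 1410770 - 3464336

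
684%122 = 74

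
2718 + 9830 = 12548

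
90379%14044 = 6115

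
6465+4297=10762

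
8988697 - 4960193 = 4028504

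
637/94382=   637/94382=0.01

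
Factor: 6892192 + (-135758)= 2^1*23^1*191^1*769^1 = 6756434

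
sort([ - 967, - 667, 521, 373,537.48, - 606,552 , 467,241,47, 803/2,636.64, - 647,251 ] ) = [ - 967, - 667,  -  647,-606,47,241,251, 373, 803/2, 467,521,  537.48,552,636.64]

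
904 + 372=1276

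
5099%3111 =1988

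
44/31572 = 11/7893 = 0.00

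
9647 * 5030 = 48524410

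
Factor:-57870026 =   -  2^1*239^1*121067^1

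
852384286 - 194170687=658213599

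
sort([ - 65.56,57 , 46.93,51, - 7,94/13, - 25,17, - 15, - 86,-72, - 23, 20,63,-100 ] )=[ - 100, - 86, - 72, - 65.56, - 25, - 23, - 15,-7,94/13,17, 20, 46.93,51,57,63]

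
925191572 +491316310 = 1416507882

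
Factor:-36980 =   -  2^2*5^1  *43^2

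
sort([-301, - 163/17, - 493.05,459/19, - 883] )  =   [ - 883, - 493.05,  -  301,  -  163/17,459/19]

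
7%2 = 1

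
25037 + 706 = 25743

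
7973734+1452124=9425858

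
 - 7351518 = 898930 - 8250448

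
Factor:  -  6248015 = - 5^1*1249603^1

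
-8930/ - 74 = 4465/37 = 120.68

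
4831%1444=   499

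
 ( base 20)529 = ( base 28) 2h5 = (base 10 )2049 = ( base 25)36o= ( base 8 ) 4001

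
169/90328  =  169/90328 = 0.00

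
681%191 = 108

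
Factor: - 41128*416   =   - 17109248=-2^8*13^1 * 53^1*97^1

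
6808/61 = 6808/61 = 111.61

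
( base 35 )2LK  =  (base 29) 3NF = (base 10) 3205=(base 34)2q9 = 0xc85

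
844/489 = 1+355/489 = 1.73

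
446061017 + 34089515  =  480150532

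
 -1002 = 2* (-501) 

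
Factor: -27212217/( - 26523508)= 2^( - 2 )*3^1*11^( - 1 ) * 23^( - 1) * 26209^( - 1 )*9070739^1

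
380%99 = 83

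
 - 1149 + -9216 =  - 10365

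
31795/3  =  31795/3 = 10598.33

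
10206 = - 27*(  -  378 )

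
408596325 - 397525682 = 11070643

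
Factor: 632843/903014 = 2^( - 1 )*7^ ( - 1)*53^( - 1)*1217^(-1)*632843^1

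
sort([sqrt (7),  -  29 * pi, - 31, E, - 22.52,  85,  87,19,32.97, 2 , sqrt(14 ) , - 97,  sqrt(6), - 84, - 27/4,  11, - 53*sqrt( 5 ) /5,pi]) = [ - 97,- 29*pi, - 84 , - 31, -53*sqrt( 5 ) /5,  -  22.52,- 27/4,  2,  sqrt( 6 ), sqrt ( 7),  E, pi,sqrt( 14),11,19,32.97, 85,  87 ] 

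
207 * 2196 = 454572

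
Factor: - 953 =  - 953^1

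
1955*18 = 35190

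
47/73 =47/73 = 0.64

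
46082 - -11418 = 57500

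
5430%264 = 150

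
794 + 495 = 1289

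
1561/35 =223/5 = 44.60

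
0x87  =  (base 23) 5K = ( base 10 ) 135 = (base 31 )4B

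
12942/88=6471/44  =  147.07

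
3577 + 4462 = 8039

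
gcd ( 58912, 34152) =8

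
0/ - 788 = 0/1 = - 0.00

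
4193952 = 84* 49928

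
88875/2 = 88875/2 = 44437.50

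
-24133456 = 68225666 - 92359122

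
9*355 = 3195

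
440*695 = 305800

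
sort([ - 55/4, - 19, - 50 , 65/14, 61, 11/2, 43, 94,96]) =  [ - 50,  -  19 ,-55/4,  65/14, 11/2,43, 61,  94,96]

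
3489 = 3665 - 176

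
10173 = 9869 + 304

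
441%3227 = 441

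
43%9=7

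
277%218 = 59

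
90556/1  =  90556 = 90556.00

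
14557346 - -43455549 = 58012895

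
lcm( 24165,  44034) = 1981530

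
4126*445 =1836070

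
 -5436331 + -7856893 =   -  13293224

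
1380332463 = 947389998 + 432942465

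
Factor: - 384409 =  - 53^1*7253^1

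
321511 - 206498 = 115013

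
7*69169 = 484183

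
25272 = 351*72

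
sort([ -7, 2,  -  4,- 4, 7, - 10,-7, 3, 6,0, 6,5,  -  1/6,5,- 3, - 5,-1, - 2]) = [ -10, - 7, - 7, - 5, - 4, - 4, - 3,-2, -1, -1/6, 0 , 2, 3,  5, 5,6, 6,7] 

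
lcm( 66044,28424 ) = 2245496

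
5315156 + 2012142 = 7327298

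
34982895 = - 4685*(  -  7467)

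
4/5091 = 4/5091 = 0.00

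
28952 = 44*658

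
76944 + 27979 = 104923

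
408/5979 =136/1993 = 0.07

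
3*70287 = 210861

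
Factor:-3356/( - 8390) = 2^1*5^(  -  1 ) = 2/5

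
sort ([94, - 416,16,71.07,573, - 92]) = [ - 416 , - 92,  16, 71.07, 94,573 ]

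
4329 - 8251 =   -  3922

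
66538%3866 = 816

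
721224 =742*972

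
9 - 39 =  - 30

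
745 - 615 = 130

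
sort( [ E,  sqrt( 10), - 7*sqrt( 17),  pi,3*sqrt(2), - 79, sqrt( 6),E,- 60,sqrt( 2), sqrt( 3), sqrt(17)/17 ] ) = [ - 79, - 60, - 7 * sqrt( 17),sqrt(17 )/17, sqrt(2 ),  sqrt( 3), sqrt( 6),  E, E, pi, sqrt( 10), 3 * sqrt( 2 ) ]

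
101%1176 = 101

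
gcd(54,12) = 6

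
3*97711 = 293133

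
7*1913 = 13391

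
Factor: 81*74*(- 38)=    - 227772 = - 2^2*3^4*19^1*37^1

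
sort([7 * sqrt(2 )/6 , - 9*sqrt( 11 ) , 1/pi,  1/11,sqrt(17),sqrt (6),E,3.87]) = [- 9*sqrt( 11 ),1/11, 1/pi,  7*sqrt (2)/6,sqrt(6 ), E,3.87,  sqrt ( 17)] 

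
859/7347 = 859/7347= 0.12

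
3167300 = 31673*100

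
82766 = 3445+79321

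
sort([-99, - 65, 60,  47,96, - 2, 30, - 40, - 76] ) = [-99, - 76, - 65, - 40, - 2,30,47,60,96 ] 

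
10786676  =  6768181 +4018495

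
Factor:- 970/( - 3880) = 2^( - 2) = 1/4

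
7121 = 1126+5995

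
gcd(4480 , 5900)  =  20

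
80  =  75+5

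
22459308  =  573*39196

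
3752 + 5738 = 9490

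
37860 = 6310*6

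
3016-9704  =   - 6688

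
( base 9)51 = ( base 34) 1c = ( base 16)2E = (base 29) 1h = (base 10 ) 46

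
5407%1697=316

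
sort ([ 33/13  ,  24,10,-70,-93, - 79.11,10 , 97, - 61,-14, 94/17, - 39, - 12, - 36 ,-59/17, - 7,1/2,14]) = [-93,-79.11, - 70, - 61, - 39 , - 36,- 14, - 12, - 7, - 59/17, 1/2, 33/13, 94/17,10,10,14, 24,97]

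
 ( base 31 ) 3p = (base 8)166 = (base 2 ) 1110110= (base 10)118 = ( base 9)141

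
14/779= 14/779 = 0.02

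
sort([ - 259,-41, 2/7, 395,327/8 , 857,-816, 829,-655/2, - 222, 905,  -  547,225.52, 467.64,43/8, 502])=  [  -  816, - 547, - 655/2,-259,-222,-41 , 2/7, 43/8,327/8,225.52, 395, 467.64, 502, 829, 857, 905]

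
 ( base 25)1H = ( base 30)1C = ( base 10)42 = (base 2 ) 101010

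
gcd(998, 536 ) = 2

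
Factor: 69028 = 2^2*17257^1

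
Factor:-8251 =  - 37^1*223^1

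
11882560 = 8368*1420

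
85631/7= 12233 = 12233.00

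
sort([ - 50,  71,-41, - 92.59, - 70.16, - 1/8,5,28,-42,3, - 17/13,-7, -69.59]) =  [-92.59, - 70.16, - 69.59, - 50,- 42, - 41,- 7, - 17/13, - 1/8 , 3, 5,28, 71]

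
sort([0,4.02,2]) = [ 0,2, 4.02]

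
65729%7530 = 5489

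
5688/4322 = 1+683/2161= 1.32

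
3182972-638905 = 2544067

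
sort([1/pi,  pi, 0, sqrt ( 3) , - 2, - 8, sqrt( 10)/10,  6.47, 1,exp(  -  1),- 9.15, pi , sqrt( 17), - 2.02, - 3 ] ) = [ - 9.15,-8, - 3, - 2.02,- 2 , 0,sqrt( 10 )/10,1/pi,exp(- 1) , 1, sqrt( 3), pi,  pi,sqrt(17), 6.47]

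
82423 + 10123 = 92546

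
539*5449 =2937011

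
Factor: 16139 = 16139^1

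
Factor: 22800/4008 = 2^1*5^2*19^1*167^( - 1) = 950/167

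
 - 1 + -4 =-5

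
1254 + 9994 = 11248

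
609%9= 6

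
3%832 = 3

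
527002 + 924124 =1451126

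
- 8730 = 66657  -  75387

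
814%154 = 44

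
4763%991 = 799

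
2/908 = 1/454= 0.00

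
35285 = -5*( - 7057)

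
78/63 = 1 + 5/21 = 1.24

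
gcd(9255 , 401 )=1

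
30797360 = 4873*6320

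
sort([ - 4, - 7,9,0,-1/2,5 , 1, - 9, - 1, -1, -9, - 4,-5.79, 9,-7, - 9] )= [- 9, - 9,-9 , - 7, - 7,-5.79, - 4,  -  4, - 1, - 1, - 1/2,0,1, 5,9,9 ] 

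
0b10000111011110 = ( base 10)8670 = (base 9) 12803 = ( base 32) 8eu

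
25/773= 25/773 =0.03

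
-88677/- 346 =256 + 101/346 = 256.29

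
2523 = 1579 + 944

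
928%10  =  8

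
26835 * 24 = 644040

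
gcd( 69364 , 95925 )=1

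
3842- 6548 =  - 2706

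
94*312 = 29328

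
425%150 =125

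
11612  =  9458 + 2154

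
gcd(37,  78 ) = 1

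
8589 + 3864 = 12453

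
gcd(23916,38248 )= 4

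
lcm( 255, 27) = 2295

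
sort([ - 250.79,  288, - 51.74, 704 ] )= [ - 250.79, - 51.74,  288 , 704 ] 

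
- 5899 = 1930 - 7829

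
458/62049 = 458/62049= 0.01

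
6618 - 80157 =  - 73539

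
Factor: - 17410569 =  -3^1 * 11^2*47963^1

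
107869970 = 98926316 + 8943654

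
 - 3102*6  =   - 18612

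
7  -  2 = 5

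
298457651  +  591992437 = 890450088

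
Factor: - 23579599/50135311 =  - 23579599^1 * 50135311^( - 1)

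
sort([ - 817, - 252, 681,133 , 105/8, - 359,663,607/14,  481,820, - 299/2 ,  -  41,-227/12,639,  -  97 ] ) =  [-817 ,-359,  -  252, - 299/2, - 97, - 41, - 227/12, 105/8,607/14 , 133, 481, 639 , 663,681, 820]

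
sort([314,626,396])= [314, 396, 626]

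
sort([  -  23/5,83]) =[-23/5, 83 ]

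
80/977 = 80/977 = 0.08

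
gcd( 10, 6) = 2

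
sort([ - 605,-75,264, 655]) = [-605, - 75,264,655] 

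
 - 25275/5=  - 5055 = - 5055.00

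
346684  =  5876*59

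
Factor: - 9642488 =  - 2^3*31^1*59^1*659^1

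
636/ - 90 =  - 106/15 = - 7.07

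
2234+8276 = 10510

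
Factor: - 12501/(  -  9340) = 2^( - 2)*3^3*5^( - 1 )*463^1*467^( - 1 ) 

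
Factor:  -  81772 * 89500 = -2^4*5^3*179^1*20443^1 = -7318594000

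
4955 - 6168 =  - 1213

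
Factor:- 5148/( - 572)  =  3^2 = 9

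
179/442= 179/442 = 0.40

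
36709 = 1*36709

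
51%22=7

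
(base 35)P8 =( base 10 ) 883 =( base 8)1563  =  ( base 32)rj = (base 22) 1I3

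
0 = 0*1742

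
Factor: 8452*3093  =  26142036 = 2^2*3^1  *1031^1 * 2113^1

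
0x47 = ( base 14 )51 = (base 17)43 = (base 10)71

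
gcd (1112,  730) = 2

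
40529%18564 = 3401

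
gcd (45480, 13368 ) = 24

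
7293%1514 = 1237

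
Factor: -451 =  - 11^1 * 41^1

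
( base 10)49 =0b110001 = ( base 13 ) 3A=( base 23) 23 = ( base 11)45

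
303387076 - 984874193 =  - 681487117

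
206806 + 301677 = 508483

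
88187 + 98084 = 186271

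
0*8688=0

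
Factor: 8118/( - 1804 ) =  - 9/2= - 2^( -1)*3^2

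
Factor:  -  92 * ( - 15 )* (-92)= -2^4 * 3^1 *5^1 * 23^2  =  - 126960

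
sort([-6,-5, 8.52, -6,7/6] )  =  [ - 6, - 6  ,-5,7/6,8.52]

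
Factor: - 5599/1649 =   -  11^1*17^ ( - 1 )*97^( - 1 )*509^1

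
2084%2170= 2084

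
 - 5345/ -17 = 314 + 7/17 = 314.41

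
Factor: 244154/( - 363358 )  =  -7181/10687 = - 43^1*167^1*10687^( - 1 )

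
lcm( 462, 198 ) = 1386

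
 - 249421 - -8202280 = 7952859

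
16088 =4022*4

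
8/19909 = 8/19909 = 0.00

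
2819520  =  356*7920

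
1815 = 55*33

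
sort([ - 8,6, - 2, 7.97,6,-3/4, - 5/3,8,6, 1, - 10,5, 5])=[ - 10, - 8,-2, -5/3 , - 3/4,  1, 5,5,6, 6,6 , 7.97,8]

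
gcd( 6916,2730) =182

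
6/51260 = 3/25630 = 0.00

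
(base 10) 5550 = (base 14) 2046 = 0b1010110101110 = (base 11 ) 4196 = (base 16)15ae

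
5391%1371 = 1278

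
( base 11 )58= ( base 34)1T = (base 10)63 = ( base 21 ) 30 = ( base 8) 77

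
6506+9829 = 16335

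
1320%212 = 48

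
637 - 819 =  - 182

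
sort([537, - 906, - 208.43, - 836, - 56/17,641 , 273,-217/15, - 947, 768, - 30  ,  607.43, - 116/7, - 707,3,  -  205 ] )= [ - 947, - 906, - 836, -707,-208.43,  -  205, -30,-116/7 , - 217/15 ,-56/17,3, 273,537,607.43,  641, 768 ]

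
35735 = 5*7147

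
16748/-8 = -2094 + 1/2 = - 2093.50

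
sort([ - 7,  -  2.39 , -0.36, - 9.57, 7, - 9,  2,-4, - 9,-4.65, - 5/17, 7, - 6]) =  [ - 9.57 , - 9, - 9, - 7,-6,- 4.65, - 4, - 2.39, - 0.36, - 5/17,2, 7, 7]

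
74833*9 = 673497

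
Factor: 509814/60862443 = 2^1*3^4*307^( - 1 ) * 1049^1 * 66083^( - 1 )=169938/20287481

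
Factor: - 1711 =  - 29^1*59^1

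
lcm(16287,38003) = 114009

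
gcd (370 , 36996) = 2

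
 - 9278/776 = -12+17/388 = - 11.96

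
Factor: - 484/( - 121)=4= 2^2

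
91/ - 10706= - 1 + 10615/10706=-0.01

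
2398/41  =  2398/41 =58.49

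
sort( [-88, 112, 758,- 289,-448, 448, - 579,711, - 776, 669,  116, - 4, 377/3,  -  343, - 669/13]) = [-776 , - 579,-448, - 343  , - 289,- 88, - 669/13, - 4 , 112,  116 , 377/3, 448, 669, 711 , 758]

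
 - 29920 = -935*32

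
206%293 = 206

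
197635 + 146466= 344101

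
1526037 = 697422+828615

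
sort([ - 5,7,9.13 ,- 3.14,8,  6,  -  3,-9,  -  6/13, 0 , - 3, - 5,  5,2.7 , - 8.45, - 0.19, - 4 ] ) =[  -  9, - 8.45, - 5,-5, - 4, - 3.14, - 3, - 3, - 6/13, - 0.19,0,2.7,5, 6, 7,8 , 9.13] 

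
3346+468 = 3814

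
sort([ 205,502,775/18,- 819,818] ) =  [- 819, 775/18, 205,502, 818]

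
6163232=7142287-979055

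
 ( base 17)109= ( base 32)9a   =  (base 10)298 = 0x12A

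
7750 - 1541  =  6209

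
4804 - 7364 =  - 2560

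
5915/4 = 1478 + 3/4 = 1478.75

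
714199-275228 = 438971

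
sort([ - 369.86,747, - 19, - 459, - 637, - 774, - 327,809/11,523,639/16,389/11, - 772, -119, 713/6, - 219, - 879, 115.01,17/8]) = [ - 879, - 774, - 772,-637, - 459, -369.86, - 327, - 219, - 119,-19,17/8, 389/11,639/16, 809/11, 115.01 , 713/6, 523,747]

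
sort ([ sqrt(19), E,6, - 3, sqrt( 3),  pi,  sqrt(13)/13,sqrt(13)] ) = [-3, sqrt( 13)/13,  sqrt( 3) , E,pi,sqrt( 13),  sqrt(19),  6 ]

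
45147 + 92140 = 137287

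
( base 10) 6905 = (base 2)1101011111001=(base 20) H55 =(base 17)16f3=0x1af9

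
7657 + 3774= 11431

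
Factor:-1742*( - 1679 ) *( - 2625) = - 7677647250 = - 2^1*3^1*5^3*7^1*13^1*23^1*67^1*73^1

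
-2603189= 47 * ( - 55387) 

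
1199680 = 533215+666465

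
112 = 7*16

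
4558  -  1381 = 3177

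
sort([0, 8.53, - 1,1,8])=[ - 1,0, 1,8, 8.53 ]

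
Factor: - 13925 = -5^2*557^1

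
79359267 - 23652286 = 55706981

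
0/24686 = 0= 0.00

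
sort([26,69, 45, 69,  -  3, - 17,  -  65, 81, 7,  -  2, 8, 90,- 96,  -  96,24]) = [  -  96,-96,  -  65, - 17, - 3, - 2, 7, 8,24,26 , 45, 69, 69, 81, 90]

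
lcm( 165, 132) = 660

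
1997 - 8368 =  - 6371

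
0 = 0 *29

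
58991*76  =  4483316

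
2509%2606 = 2509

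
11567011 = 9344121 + 2222890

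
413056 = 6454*64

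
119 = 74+45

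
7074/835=8 + 394/835= 8.47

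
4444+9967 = 14411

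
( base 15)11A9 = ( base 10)3759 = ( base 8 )7257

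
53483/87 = 53483/87=614.75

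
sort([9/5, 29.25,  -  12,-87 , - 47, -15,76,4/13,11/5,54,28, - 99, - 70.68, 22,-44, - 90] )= [ - 99,-90, -87,-70.68, - 47,  -  44, - 15, - 12,4/13,9/5, 11/5,22,28, 29.25, 54, 76 ]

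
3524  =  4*881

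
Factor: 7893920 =2^5* 5^1 * 103^1 *479^1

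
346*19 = 6574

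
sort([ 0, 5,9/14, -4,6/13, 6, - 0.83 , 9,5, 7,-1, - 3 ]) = [ - 4, - 3, - 1, - 0.83,0,6/13,9/14, 5, 5,6,7,9 ]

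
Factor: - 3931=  - 3931^1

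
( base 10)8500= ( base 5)233000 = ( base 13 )3b3b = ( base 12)4b04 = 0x2134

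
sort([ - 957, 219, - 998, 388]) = [ - 998, - 957,219, 388 ] 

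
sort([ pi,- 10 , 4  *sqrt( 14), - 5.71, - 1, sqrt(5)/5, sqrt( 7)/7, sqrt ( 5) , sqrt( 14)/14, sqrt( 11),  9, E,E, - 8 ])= [-10 , - 8,-5.71, - 1, sqrt( 14)/14, sqrt(7)/7,sqrt(5 ) /5,sqrt( 5),E, E, pi, sqrt( 11), 9 , 4*sqrt (14) ]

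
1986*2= 3972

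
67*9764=654188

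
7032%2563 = 1906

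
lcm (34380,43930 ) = 790740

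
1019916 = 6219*164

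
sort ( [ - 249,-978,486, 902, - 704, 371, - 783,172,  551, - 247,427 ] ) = [ - 978, - 783, - 704, - 249, - 247,  172, 371,427, 486 , 551,902 ] 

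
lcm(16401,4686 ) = 32802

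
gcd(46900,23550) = 50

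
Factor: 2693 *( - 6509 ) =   -  17528737 = -23^1*283^1*2693^1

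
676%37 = 10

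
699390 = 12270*57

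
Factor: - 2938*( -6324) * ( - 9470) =- 175951766640 = -2^4*3^1 * 5^1 * 13^1*17^1 * 31^1*113^1*947^1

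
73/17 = 4 + 5/17= 4.29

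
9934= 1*9934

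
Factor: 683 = 683^1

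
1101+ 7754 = 8855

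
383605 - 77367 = 306238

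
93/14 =93/14 = 6.64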